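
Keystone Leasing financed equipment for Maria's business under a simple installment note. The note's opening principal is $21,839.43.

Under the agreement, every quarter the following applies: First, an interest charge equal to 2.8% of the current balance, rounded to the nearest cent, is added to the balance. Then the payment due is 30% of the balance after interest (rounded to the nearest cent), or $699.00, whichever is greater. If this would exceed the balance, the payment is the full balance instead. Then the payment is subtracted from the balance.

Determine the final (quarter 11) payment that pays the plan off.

$220.34

# | Opening | Interest | Payment | End bal
1 | $21,839.43 | $611.50 | $6,735.28 | $15,715.65
2 | $15,715.65 | $440.04 | $4,846.71 | $11,308.98
3 | $11,308.98 | $316.65 | $3,487.69 | $8,137.94
4 | $8,137.94 | $227.86 | $2,509.74 | $5,856.06
5 | $5,856.06 | $163.97 | $1,806.01 | $4,214.02
6 | $4,214.02 | $117.99 | $1,299.60 | $3,032.41
7 | $3,032.41 | $84.91 | $935.20 | $2,182.12
8 | $2,182.12 | $61.10 | $699.00 | $1,544.22
9 | $1,544.22 | $43.24 | $699.00 | $888.46
10 | $888.46 | $24.88 | $699.00 | $214.34
11 | $214.34 | $6.00 | $220.34 | $0.00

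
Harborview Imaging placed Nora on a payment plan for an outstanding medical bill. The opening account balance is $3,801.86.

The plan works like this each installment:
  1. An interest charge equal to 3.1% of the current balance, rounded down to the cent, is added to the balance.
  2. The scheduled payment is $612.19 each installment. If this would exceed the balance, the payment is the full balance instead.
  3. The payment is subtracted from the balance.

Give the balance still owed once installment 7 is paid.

$2.54

Installment 1: $3,801.86 +$117.85 interest = $3,919.71; pay $612.19 → $3,307.52
Installment 2: $3,307.52 +$102.53 interest = $3,410.05; pay $612.19 → $2,797.86
Installment 3: $2,797.86 +$86.73 interest = $2,884.59; pay $612.19 → $2,272.40
Installment 4: $2,272.40 +$70.44 interest = $2,342.84; pay $612.19 → $1,730.65
Installment 5: $1,730.65 +$53.65 interest = $1,784.30; pay $612.19 → $1,172.11
Installment 6: $1,172.11 +$36.33 interest = $1,208.44; pay $612.19 → $596.25
Installment 7: $596.25 +$18.48 interest = $614.73; pay $612.19 → $2.54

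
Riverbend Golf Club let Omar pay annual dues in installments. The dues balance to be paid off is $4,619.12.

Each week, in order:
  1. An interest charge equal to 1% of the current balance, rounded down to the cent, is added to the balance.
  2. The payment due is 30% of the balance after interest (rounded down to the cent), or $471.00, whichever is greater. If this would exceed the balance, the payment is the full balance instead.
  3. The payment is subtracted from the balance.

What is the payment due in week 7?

$232.86

Week 1: opening $4,619.12; interest $46.19 → $4,665.31; payment $1,399.59; balance $3,265.72
Week 2: opening $3,265.72; interest $32.65 → $3,298.37; payment $989.51; balance $2,308.86
Week 3: opening $2,308.86; interest $23.08 → $2,331.94; payment $699.58; balance $1,632.36
Week 4: opening $1,632.36; interest $16.32 → $1,648.68; payment $494.60; balance $1,154.08
Week 5: opening $1,154.08; interest $11.54 → $1,165.62; payment $471.00; balance $694.62
Week 6: opening $694.62; interest $6.94 → $701.56; payment $471.00; balance $230.56
Week 7: opening $230.56; interest $2.30 → $232.86; payment $232.86; balance $0.00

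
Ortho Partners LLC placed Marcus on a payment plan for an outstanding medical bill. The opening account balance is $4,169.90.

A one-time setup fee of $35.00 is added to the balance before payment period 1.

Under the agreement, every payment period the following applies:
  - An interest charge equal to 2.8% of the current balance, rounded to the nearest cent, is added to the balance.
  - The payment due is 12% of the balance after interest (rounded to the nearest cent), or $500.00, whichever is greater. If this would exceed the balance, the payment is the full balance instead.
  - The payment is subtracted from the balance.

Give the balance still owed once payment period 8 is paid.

# | Opening | Interest | Payment | End bal
1 | $4,204.90 | $117.74 | $518.72 | $3,803.92
2 | $3,803.92 | $106.51 | $500.00 | $3,410.43
3 | $3,410.43 | $95.49 | $500.00 | $3,005.92
4 | $3,005.92 | $84.17 | $500.00 | $2,590.09
5 | $2,590.09 | $72.52 | $500.00 | $2,162.61
6 | $2,162.61 | $60.55 | $500.00 | $1,723.16
7 | $1,723.16 | $48.25 | $500.00 | $1,271.41
8 | $1,271.41 | $35.60 | $500.00 | $807.01

$807.01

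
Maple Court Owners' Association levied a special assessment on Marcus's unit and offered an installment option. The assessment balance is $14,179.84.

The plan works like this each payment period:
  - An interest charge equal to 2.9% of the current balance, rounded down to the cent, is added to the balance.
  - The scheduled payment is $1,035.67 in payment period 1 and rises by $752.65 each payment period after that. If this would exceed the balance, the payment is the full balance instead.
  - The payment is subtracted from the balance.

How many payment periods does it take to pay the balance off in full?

Payment period 1: $14,179.84 +$411.21 interest = $14,591.05; pay $1,035.67 → $13,555.38
Payment period 2: $13,555.38 +$393.10 interest = $13,948.48; pay $1,788.32 → $12,160.16
Payment period 3: $12,160.16 +$352.64 interest = $12,512.80; pay $2,540.97 → $9,971.83
Payment period 4: $9,971.83 +$289.18 interest = $10,261.01; pay $3,293.62 → $6,967.39
Payment period 5: $6,967.39 +$202.05 interest = $7,169.44; pay $4,046.27 → $3,123.17
Payment period 6: $3,123.17 +$90.57 interest = $3,213.74; pay $3,213.74 → $0.00
Balance reaches $0.00 in payment period 6.

6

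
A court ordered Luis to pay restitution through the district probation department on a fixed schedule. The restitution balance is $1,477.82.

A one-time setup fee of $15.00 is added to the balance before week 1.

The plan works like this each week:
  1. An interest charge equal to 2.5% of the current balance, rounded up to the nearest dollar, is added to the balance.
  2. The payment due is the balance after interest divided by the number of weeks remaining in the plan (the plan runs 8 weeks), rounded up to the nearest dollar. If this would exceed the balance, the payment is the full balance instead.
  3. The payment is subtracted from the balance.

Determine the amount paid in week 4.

Week 1: opening $1,492.82; interest $38.00 → $1,530.82; payment $192.00; balance $1,338.82
Week 2: opening $1,338.82; interest $34.00 → $1,372.82; payment $197.00; balance $1,175.82
Week 3: opening $1,175.82; interest $30.00 → $1,205.82; payment $201.00; balance $1,004.82
Week 4: opening $1,004.82; interest $26.00 → $1,030.82; payment $207.00; balance $823.82

$207.00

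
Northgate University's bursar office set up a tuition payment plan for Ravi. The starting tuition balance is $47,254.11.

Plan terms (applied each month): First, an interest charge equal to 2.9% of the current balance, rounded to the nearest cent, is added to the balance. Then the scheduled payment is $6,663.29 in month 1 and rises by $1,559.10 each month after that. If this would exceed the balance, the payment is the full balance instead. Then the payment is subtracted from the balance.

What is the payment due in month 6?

Month 1: opening $47,254.11; interest $1,370.37 → $48,624.48; payment $6,663.29; balance $41,961.19
Month 2: opening $41,961.19; interest $1,216.87 → $43,178.06; payment $8,222.39; balance $34,955.67
Month 3: opening $34,955.67; interest $1,013.71 → $35,969.38; payment $9,781.49; balance $26,187.89
Month 4: opening $26,187.89; interest $759.45 → $26,947.34; payment $11,340.59; balance $15,606.75
Month 5: opening $15,606.75; interest $452.60 → $16,059.35; payment $12,899.69; balance $3,159.66
Month 6: opening $3,159.66; interest $91.63 → $3,251.29; payment $3,251.29; balance $0.00

$3,251.29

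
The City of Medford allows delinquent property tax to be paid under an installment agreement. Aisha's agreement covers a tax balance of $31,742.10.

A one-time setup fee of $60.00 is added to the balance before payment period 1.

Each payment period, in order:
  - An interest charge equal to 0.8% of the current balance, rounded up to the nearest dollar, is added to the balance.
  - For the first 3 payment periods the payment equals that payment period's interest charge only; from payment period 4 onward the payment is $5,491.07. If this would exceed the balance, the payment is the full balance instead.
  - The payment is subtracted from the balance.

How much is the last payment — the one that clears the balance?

# | Opening | Interest | Payment | End bal
1 | $31,802.10 | $255.00 | $255.00 | $31,802.10
2 | $31,802.10 | $255.00 | $255.00 | $31,802.10
3 | $31,802.10 | $255.00 | $255.00 | $31,802.10
4 | $31,802.10 | $255.00 | $5,491.07 | $26,566.03
5 | $26,566.03 | $213.00 | $5,491.07 | $21,287.96
6 | $21,287.96 | $171.00 | $5,491.07 | $15,967.89
7 | $15,967.89 | $128.00 | $5,491.07 | $10,604.82
8 | $10,604.82 | $85.00 | $5,491.07 | $5,198.75
9 | $5,198.75 | $42.00 | $5,240.75 | $0.00

$5,240.75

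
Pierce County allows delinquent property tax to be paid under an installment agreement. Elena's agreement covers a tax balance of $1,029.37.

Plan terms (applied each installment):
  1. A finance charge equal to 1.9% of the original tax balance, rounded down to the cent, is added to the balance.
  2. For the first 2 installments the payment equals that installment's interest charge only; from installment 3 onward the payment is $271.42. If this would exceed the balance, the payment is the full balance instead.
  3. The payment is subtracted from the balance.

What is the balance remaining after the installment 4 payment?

Installment 1: opening $1,029.37; interest $19.55 → $1,048.92; payment $19.55; balance $1,029.37
Installment 2: opening $1,029.37; interest $19.55 → $1,048.92; payment $19.55; balance $1,029.37
Installment 3: opening $1,029.37; interest $19.55 → $1,048.92; payment $271.42; balance $777.50
Installment 4: opening $777.50; interest $19.55 → $797.05; payment $271.42; balance $525.63

$525.63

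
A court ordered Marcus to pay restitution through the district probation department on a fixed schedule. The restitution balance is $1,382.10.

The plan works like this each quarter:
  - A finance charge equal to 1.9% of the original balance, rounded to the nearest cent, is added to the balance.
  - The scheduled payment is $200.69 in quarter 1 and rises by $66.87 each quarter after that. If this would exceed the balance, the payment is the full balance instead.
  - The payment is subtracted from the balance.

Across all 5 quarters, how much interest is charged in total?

$131.30

Quarter 1: opening $1,382.10; interest $26.26 → $1,408.36; payment $200.69; balance $1,207.67
Quarter 2: opening $1,207.67; interest $26.26 → $1,233.93; payment $267.56; balance $966.37
Quarter 3: opening $966.37; interest $26.26 → $992.63; payment $334.43; balance $658.20
Quarter 4: opening $658.20; interest $26.26 → $684.46; payment $401.30; balance $283.16
Quarter 5: opening $283.16; interest $26.26 → $309.42; payment $309.42; balance $0.00
Total interest: $26.26 + $26.26 + $26.26 + $26.26 + $26.26 = $131.30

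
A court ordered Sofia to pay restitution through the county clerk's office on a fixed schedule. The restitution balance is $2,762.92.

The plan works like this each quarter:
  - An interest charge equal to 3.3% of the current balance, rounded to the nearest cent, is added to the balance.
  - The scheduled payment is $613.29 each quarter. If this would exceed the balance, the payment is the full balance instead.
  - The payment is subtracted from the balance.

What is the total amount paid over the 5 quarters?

Quarter 1: $2,762.92 +$91.18 interest = $2,854.10; pay $613.29 → $2,240.81
Quarter 2: $2,240.81 +$73.95 interest = $2,314.76; pay $613.29 → $1,701.47
Quarter 3: $1,701.47 +$56.15 interest = $1,757.62; pay $613.29 → $1,144.33
Quarter 4: $1,144.33 +$37.76 interest = $1,182.09; pay $613.29 → $568.80
Quarter 5: $568.80 +$18.77 interest = $587.57; pay $587.57 → $0.00
Total paid: $3,040.73

$3,040.73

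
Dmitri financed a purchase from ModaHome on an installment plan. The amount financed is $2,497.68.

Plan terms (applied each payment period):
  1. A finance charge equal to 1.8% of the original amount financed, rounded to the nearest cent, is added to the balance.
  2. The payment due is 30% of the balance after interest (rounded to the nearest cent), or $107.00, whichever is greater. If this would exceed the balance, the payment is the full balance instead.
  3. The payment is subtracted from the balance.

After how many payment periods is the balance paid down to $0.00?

12

Payment period 1: opening $2,497.68; interest $44.96 → $2,542.64; payment $762.79; balance $1,779.85
Payment period 2: opening $1,779.85; interest $44.96 → $1,824.81; payment $547.44; balance $1,277.37
Payment period 3: opening $1,277.37; interest $44.96 → $1,322.33; payment $396.70; balance $925.63
Payment period 4: opening $925.63; interest $44.96 → $970.59; payment $291.18; balance $679.41
Payment period 5: opening $679.41; interest $44.96 → $724.37; payment $217.31; balance $507.06
Payment period 6: opening $507.06; interest $44.96 → $552.02; payment $165.61; balance $386.41
Payment period 7: opening $386.41; interest $44.96 → $431.37; payment $129.41; balance $301.96
Payment period 8: opening $301.96; interest $44.96 → $346.92; payment $107.00; balance $239.92
Payment period 9: opening $239.92; interest $44.96 → $284.88; payment $107.00; balance $177.88
Payment period 10: opening $177.88; interest $44.96 → $222.84; payment $107.00; balance $115.84
Payment period 11: opening $115.84; interest $44.96 → $160.80; payment $107.00; balance $53.80
Payment period 12: opening $53.80; interest $44.96 → $98.76; payment $98.76; balance $0.00
Balance reaches $0.00 in payment period 12.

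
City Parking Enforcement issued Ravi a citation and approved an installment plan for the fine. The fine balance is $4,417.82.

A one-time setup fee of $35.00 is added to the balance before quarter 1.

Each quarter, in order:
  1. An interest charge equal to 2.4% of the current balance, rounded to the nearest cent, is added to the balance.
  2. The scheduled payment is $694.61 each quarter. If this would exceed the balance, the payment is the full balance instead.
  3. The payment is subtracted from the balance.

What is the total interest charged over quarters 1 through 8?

$440.45

Quarter 1: opening $4,452.82; interest $106.87 → $4,559.69; payment $694.61; balance $3,865.08
Quarter 2: opening $3,865.08; interest $92.76 → $3,957.84; payment $694.61; balance $3,263.23
Quarter 3: opening $3,263.23; interest $78.32 → $3,341.55; payment $694.61; balance $2,646.94
Quarter 4: opening $2,646.94; interest $63.53 → $2,710.47; payment $694.61; balance $2,015.86
Quarter 5: opening $2,015.86; interest $48.38 → $2,064.24; payment $694.61; balance $1,369.63
Quarter 6: opening $1,369.63; interest $32.87 → $1,402.50; payment $694.61; balance $707.89
Quarter 7: opening $707.89; interest $16.99 → $724.88; payment $694.61; balance $30.27
Quarter 8: opening $30.27; interest $0.73 → $31.00; payment $31.00; balance $0.00
Total interest: $106.87 + $92.76 + $78.32 + $63.53 + $48.38 + $32.87 + $16.99 + $0.73 = $440.45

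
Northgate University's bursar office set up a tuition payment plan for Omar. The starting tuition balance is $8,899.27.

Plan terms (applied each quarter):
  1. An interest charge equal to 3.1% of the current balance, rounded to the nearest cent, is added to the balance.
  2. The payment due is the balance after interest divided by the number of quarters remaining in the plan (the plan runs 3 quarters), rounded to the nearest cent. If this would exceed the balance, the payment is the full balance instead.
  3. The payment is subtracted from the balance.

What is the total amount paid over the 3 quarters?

$9,462.52

Quarter 1: opening $8,899.27; interest $275.88 → $9,175.15; payment $3,058.38; balance $6,116.77
Quarter 2: opening $6,116.77; interest $189.62 → $6,306.39; payment $3,153.20; balance $3,153.19
Quarter 3: opening $3,153.19; interest $97.75 → $3,250.94; payment $3,250.94; balance $0.00
Total paid: $9,462.52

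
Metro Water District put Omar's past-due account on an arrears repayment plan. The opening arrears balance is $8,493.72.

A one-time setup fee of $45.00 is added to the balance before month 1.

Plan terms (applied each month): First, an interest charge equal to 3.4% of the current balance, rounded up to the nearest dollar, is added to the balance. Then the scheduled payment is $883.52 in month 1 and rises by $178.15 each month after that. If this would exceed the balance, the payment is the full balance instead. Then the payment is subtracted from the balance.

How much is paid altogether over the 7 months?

Month 1: opening $8,538.72; interest $291.00 → $8,829.72; payment $883.52; balance $7,946.20
Month 2: opening $7,946.20; interest $271.00 → $8,217.20; payment $1,061.67; balance $7,155.53
Month 3: opening $7,155.53; interest $244.00 → $7,399.53; payment $1,239.82; balance $6,159.71
Month 4: opening $6,159.71; interest $210.00 → $6,369.71; payment $1,417.97; balance $4,951.74
Month 5: opening $4,951.74; interest $169.00 → $5,120.74; payment $1,596.12; balance $3,524.62
Month 6: opening $3,524.62; interest $120.00 → $3,644.62; payment $1,774.27; balance $1,870.35
Month 7: opening $1,870.35; interest $64.00 → $1,934.35; payment $1,934.35; balance $0.00
Total paid: $9,907.72

$9,907.72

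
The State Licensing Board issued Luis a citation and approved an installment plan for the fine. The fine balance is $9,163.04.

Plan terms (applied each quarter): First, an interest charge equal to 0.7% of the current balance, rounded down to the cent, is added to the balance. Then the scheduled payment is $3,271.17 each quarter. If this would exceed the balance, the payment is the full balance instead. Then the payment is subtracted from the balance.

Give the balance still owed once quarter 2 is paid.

$2,726.53

Quarter 1: opening $9,163.04; interest $64.14 → $9,227.18; payment $3,271.17; balance $5,956.01
Quarter 2: opening $5,956.01; interest $41.69 → $5,997.70; payment $3,271.17; balance $2,726.53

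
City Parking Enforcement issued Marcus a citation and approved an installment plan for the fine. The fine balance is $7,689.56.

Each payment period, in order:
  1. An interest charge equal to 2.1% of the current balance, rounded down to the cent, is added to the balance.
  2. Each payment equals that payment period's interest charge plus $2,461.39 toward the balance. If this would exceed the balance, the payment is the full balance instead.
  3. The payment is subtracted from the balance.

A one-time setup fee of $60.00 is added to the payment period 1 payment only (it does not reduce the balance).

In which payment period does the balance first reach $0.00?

4

Payment period 1: opening $7,689.56; interest $161.48 → $7,851.04; payment $2,622.87 (+ $60.00 fee); balance $5,228.17
Payment period 2: opening $5,228.17; interest $109.79 → $5,337.96; payment $2,571.18; balance $2,766.78
Payment period 3: opening $2,766.78; interest $58.10 → $2,824.88; payment $2,519.49; balance $305.39
Payment period 4: opening $305.39; interest $6.41 → $311.80; payment $311.80; balance $0.00
Balance reaches $0.00 in payment period 4.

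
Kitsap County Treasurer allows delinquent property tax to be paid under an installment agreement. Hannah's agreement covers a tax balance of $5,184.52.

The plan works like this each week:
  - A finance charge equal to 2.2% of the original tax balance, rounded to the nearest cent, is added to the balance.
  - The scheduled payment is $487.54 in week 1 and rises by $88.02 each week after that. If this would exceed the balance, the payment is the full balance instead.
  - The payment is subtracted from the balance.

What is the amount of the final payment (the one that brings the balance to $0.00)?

$835.80

Week 1: opening $5,184.52; interest $114.06 → $5,298.58; payment $487.54; balance $4,811.04
Week 2: opening $4,811.04; interest $114.06 → $4,925.10; payment $575.56; balance $4,349.54
Week 3: opening $4,349.54; interest $114.06 → $4,463.60; payment $663.58; balance $3,800.02
Week 4: opening $3,800.02; interest $114.06 → $3,914.08; payment $751.60; balance $3,162.48
Week 5: opening $3,162.48; interest $114.06 → $3,276.54; payment $839.62; balance $2,436.92
Week 6: opening $2,436.92; interest $114.06 → $2,550.98; payment $927.64; balance $1,623.34
Week 7: opening $1,623.34; interest $114.06 → $1,737.40; payment $1,015.66; balance $721.74
Week 8: opening $721.74; interest $114.06 → $835.80; payment $835.80; balance $0.00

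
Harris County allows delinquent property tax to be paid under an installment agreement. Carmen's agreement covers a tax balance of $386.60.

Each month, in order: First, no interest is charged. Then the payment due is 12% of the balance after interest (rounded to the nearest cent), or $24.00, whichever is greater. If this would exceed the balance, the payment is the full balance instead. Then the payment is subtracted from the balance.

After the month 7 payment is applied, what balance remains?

Month 1: $386.60 − $46.39 → $340.21
Month 2: $340.21 − $40.83 → $299.38
Month 3: $299.38 − $35.93 → $263.45
Month 4: $263.45 − $31.61 → $231.84
Month 5: $231.84 − $27.82 → $204.02
Month 6: $204.02 − $24.48 → $179.54
Month 7: $179.54 − $24.00 → $155.54

$155.54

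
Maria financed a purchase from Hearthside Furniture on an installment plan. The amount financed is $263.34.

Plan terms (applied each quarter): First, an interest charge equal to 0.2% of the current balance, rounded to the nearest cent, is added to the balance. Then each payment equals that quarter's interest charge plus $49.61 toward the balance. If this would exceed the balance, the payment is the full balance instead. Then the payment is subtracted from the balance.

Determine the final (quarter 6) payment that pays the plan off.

Quarter 1: opening $263.34; interest $0.53 → $263.87; payment $50.14; balance $213.73
Quarter 2: opening $213.73; interest $0.43 → $214.16; payment $50.04; balance $164.12
Quarter 3: opening $164.12; interest $0.33 → $164.45; payment $49.94; balance $114.51
Quarter 4: opening $114.51; interest $0.23 → $114.74; payment $49.84; balance $64.90
Quarter 5: opening $64.90; interest $0.13 → $65.03; payment $49.74; balance $15.29
Quarter 6: opening $15.29; interest $0.03 → $15.32; payment $15.32; balance $0.00

$15.32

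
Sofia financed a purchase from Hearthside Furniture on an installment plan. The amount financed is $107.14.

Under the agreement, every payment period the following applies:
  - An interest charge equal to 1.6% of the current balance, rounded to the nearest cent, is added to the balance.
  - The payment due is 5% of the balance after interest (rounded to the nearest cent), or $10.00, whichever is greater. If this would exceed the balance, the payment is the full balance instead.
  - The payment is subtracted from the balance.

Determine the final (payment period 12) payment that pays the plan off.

$8.47

Payment period 1: opening $107.14; interest $1.71 → $108.85; payment $10.00; balance $98.85
Payment period 2: opening $98.85; interest $1.58 → $100.43; payment $10.00; balance $90.43
Payment period 3: opening $90.43; interest $1.45 → $91.88; payment $10.00; balance $81.88
Payment period 4: opening $81.88; interest $1.31 → $83.19; payment $10.00; balance $73.19
Payment period 5: opening $73.19; interest $1.17 → $74.36; payment $10.00; balance $64.36
Payment period 6: opening $64.36; interest $1.03 → $65.39; payment $10.00; balance $55.39
Payment period 7: opening $55.39; interest $0.89 → $56.28; payment $10.00; balance $46.28
Payment period 8: opening $46.28; interest $0.74 → $47.02; payment $10.00; balance $37.02
Payment period 9: opening $37.02; interest $0.59 → $37.61; payment $10.00; balance $27.61
Payment period 10: opening $27.61; interest $0.44 → $28.05; payment $10.00; balance $18.05
Payment period 11: opening $18.05; interest $0.29 → $18.34; payment $10.00; balance $8.34
Payment period 12: opening $8.34; interest $0.13 → $8.47; payment $8.47; balance $0.00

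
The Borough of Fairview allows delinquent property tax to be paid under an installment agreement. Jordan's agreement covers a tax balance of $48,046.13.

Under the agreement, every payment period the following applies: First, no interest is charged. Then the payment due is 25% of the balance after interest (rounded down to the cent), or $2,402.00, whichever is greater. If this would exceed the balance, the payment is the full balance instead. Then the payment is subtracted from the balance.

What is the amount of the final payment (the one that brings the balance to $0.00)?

Payment period 1: $48,046.13 − $12,011.53 → $36,034.60
Payment period 2: $36,034.60 − $9,008.65 → $27,025.95
Payment period 3: $27,025.95 − $6,756.48 → $20,269.47
Payment period 4: $20,269.47 − $5,067.36 → $15,202.11
Payment period 5: $15,202.11 − $3,800.52 → $11,401.59
Payment period 6: $11,401.59 − $2,850.39 → $8,551.20
Payment period 7: $8,551.20 − $2,402.00 → $6,149.20
Payment period 8: $6,149.20 − $2,402.00 → $3,747.20
Payment period 9: $3,747.20 − $2,402.00 → $1,345.20
Payment period 10: $1,345.20 − $1,345.20 → $0.00

$1,345.20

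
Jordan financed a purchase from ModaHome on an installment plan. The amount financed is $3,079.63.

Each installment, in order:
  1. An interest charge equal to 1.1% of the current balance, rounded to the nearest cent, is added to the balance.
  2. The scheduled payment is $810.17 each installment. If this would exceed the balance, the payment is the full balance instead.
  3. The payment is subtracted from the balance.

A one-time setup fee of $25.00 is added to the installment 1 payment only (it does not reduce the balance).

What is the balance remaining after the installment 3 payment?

$725.04

Installment 1: opening $3,079.63; interest $33.88 → $3,113.51; payment $810.17 (+ $25.00 fee); balance $2,303.34
Installment 2: opening $2,303.34; interest $25.34 → $2,328.68; payment $810.17; balance $1,518.51
Installment 3: opening $1,518.51; interest $16.70 → $1,535.21; payment $810.17; balance $725.04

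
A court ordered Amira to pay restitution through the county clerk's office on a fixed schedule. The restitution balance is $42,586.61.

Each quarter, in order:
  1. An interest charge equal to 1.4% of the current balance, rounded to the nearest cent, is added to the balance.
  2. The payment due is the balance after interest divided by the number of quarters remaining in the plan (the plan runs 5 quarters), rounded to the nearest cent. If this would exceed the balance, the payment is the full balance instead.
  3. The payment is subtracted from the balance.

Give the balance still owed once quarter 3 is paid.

$17,760.16

Quarter 1: $42,586.61 +$596.21 interest = $43,182.82; pay $8,636.56 → $34,546.26
Quarter 2: $34,546.26 +$483.65 interest = $35,029.91; pay $8,757.48 → $26,272.43
Quarter 3: $26,272.43 +$367.81 interest = $26,640.24; pay $8,880.08 → $17,760.16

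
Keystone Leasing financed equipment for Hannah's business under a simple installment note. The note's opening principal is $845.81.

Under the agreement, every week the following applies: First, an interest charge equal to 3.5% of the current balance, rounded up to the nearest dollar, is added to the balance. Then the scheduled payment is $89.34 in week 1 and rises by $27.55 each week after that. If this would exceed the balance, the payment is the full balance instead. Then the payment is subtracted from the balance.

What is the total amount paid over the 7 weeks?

Week 1: opening $845.81; interest $30.00 → $875.81; payment $89.34; balance $786.47
Week 2: opening $786.47; interest $28.00 → $814.47; payment $116.89; balance $697.58
Week 3: opening $697.58; interest $25.00 → $722.58; payment $144.44; balance $578.14
Week 4: opening $578.14; interest $21.00 → $599.14; payment $171.99; balance $427.15
Week 5: opening $427.15; interest $15.00 → $442.15; payment $199.54; balance $242.61
Week 6: opening $242.61; interest $9.00 → $251.61; payment $227.09; balance $24.52
Week 7: opening $24.52; interest $1.00 → $25.52; payment $25.52; balance $0.00
Total paid: $974.81

$974.81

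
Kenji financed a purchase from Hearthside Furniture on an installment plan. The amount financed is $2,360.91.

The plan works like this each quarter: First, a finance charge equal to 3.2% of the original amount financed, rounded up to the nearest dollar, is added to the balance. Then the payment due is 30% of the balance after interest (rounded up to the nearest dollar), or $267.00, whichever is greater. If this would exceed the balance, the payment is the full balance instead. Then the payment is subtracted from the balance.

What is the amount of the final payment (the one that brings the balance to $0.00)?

$202.91

# | Opening | Interest | Payment | End bal
1 | $2,360.91 | $76.00 | $732.00 | $1,704.91
2 | $1,704.91 | $76.00 | $535.00 | $1,245.91
3 | $1,245.91 | $76.00 | $397.00 | $924.91
4 | $924.91 | $76.00 | $301.00 | $699.91
5 | $699.91 | $76.00 | $267.00 | $508.91
6 | $508.91 | $76.00 | $267.00 | $317.91
7 | $317.91 | $76.00 | $267.00 | $126.91
8 | $126.91 | $76.00 | $202.91 | $0.00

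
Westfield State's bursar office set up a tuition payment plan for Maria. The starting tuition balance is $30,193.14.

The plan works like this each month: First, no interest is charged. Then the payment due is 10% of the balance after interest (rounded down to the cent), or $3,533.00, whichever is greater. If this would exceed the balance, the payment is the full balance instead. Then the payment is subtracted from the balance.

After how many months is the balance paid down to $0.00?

# | Opening | Payment | End bal
1 | $30,193.14 | $3,533.00 | $26,660.14
2 | $26,660.14 | $3,533.00 | $23,127.14
3 | $23,127.14 | $3,533.00 | $19,594.14
4 | $19,594.14 | $3,533.00 | $16,061.14
5 | $16,061.14 | $3,533.00 | $12,528.14
6 | $12,528.14 | $3,533.00 | $8,995.14
7 | $8,995.14 | $3,533.00 | $5,462.14
8 | $5,462.14 | $3,533.00 | $1,929.14
9 | $1,929.14 | $1,929.14 | $0.00
Balance reaches $0.00 in month 9.

9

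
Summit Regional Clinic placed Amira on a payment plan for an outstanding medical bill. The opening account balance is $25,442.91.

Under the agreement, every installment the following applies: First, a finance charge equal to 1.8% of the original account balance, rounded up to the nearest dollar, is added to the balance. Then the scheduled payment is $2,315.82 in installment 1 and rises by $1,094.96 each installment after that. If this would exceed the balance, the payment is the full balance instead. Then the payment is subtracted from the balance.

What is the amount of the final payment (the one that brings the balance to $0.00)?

$5,662.21

# | Opening | Interest | Payment | End bal
1 | $25,442.91 | $458.00 | $2,315.82 | $23,585.09
2 | $23,585.09 | $458.00 | $3,410.78 | $20,632.31
3 | $20,632.31 | $458.00 | $4,505.74 | $16,584.57
4 | $16,584.57 | $458.00 | $5,600.70 | $11,441.87
5 | $11,441.87 | $458.00 | $6,695.66 | $5,204.21
6 | $5,204.21 | $458.00 | $5,662.21 | $0.00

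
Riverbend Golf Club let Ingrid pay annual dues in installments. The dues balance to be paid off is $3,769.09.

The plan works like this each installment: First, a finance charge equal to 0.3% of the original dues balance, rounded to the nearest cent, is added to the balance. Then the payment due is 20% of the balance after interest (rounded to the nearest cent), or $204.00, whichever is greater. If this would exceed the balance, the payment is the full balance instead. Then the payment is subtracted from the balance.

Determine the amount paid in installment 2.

Installment 1: $3,769.09 +$11.31 interest = $3,780.40; pay $756.08 → $3,024.32
Installment 2: $3,024.32 +$11.31 interest = $3,035.63; pay $607.13 → $2,428.50

$607.13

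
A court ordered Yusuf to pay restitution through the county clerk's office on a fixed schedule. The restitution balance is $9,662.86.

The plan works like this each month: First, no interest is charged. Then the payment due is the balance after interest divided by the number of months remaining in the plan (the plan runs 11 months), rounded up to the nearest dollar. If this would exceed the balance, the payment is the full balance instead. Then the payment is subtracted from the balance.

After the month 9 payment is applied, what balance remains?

$1,755.86

Month 1: opening $9,662.86; payment $879.00; balance $8,783.86
Month 2: opening $8,783.86; payment $879.00; balance $7,904.86
Month 3: opening $7,904.86; payment $879.00; balance $7,025.86
Month 4: opening $7,025.86; payment $879.00; balance $6,146.86
Month 5: opening $6,146.86; payment $879.00; balance $5,267.86
Month 6: opening $5,267.86; payment $878.00; balance $4,389.86
Month 7: opening $4,389.86; payment $878.00; balance $3,511.86
Month 8: opening $3,511.86; payment $878.00; balance $2,633.86
Month 9: opening $2,633.86; payment $878.00; balance $1,755.86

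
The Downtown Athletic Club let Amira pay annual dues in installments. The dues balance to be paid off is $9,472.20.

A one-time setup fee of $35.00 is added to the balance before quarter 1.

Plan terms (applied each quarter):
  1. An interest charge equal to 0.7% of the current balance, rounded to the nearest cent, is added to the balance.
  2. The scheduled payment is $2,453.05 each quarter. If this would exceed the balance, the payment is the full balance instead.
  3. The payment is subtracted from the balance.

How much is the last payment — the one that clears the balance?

$2,313.54

# | Opening | Interest | Payment | End bal
1 | $9,507.20 | $66.55 | $2,453.05 | $7,120.70
2 | $7,120.70 | $49.84 | $2,453.05 | $4,717.49
3 | $4,717.49 | $33.02 | $2,453.05 | $2,297.46
4 | $2,297.46 | $16.08 | $2,313.54 | $0.00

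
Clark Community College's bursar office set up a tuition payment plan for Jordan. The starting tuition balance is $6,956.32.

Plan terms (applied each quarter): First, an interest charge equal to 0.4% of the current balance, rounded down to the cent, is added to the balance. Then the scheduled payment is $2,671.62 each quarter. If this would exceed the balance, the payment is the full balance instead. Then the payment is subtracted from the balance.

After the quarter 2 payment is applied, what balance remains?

Quarter 1: $6,956.32 +$27.82 interest = $6,984.14; pay $2,671.62 → $4,312.52
Quarter 2: $4,312.52 +$17.25 interest = $4,329.77; pay $2,671.62 → $1,658.15

$1,658.15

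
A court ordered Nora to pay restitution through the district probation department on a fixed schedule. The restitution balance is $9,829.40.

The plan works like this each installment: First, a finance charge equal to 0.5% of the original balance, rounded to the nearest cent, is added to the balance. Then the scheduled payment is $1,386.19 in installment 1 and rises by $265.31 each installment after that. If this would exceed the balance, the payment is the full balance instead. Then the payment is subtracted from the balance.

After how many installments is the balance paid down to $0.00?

Installment 1: opening $9,829.40; interest $49.15 → $9,878.55; payment $1,386.19; balance $8,492.36
Installment 2: opening $8,492.36; interest $49.15 → $8,541.51; payment $1,651.50; balance $6,890.01
Installment 3: opening $6,890.01; interest $49.15 → $6,939.16; payment $1,916.81; balance $5,022.35
Installment 4: opening $5,022.35; interest $49.15 → $5,071.50; payment $2,182.12; balance $2,889.38
Installment 5: opening $2,889.38; interest $49.15 → $2,938.53; payment $2,447.43; balance $491.10
Installment 6: opening $491.10; interest $49.15 → $540.25; payment $540.25; balance $0.00
Balance reaches $0.00 in installment 6.

6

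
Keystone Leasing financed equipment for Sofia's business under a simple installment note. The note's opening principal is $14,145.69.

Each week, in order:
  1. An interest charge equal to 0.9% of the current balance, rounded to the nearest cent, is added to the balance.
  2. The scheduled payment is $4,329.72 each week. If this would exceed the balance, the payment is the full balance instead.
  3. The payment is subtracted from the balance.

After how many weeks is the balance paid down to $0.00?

4

# | Opening | Interest | Payment | End bal
1 | $14,145.69 | $127.31 | $4,329.72 | $9,943.28
2 | $9,943.28 | $89.49 | $4,329.72 | $5,703.05
3 | $5,703.05 | $51.33 | $4,329.72 | $1,424.66
4 | $1,424.66 | $12.82 | $1,437.48 | $0.00
Balance reaches $0.00 in week 4.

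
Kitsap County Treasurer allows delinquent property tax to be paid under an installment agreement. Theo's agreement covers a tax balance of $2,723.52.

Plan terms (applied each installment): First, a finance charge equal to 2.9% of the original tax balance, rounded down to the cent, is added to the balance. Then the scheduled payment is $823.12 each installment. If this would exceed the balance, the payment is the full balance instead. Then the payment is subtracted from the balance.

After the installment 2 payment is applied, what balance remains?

$1,235.24

# | Opening | Interest | Payment | End bal
1 | $2,723.52 | $78.98 | $823.12 | $1,979.38
2 | $1,979.38 | $78.98 | $823.12 | $1,235.24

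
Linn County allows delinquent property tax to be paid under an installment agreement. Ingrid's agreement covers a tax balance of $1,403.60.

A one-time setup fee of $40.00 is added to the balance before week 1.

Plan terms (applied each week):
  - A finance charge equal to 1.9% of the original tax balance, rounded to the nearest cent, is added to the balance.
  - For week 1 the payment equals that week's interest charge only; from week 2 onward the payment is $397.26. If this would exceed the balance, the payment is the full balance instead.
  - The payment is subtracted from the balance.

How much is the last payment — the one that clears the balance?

$358.50

Week 1: $1,443.60 +$26.67 interest = $1,470.27; pay $26.67 → $1,443.60
Week 2: $1,443.60 +$26.67 interest = $1,470.27; pay $397.26 → $1,073.01
Week 3: $1,073.01 +$26.67 interest = $1,099.68; pay $397.26 → $702.42
Week 4: $702.42 +$26.67 interest = $729.09; pay $397.26 → $331.83
Week 5: $331.83 +$26.67 interest = $358.50; pay $358.50 → $0.00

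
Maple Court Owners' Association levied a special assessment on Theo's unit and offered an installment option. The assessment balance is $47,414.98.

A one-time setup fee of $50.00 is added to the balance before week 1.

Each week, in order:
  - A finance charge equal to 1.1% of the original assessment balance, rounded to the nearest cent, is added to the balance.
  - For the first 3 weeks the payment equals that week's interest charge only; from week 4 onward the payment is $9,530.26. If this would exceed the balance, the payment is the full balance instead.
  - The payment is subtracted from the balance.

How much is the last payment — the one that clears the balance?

Week 1: opening $47,464.98; interest $521.56 → $47,986.54; payment $521.56; balance $47,464.98
Week 2: opening $47,464.98; interest $521.56 → $47,986.54; payment $521.56; balance $47,464.98
Week 3: opening $47,464.98; interest $521.56 → $47,986.54; payment $521.56; balance $47,464.98
Week 4: opening $47,464.98; interest $521.56 → $47,986.54; payment $9,530.26; balance $38,456.28
Week 5: opening $38,456.28; interest $521.56 → $38,977.84; payment $9,530.26; balance $29,447.58
Week 6: opening $29,447.58; interest $521.56 → $29,969.14; payment $9,530.26; balance $20,438.88
Week 7: opening $20,438.88; interest $521.56 → $20,960.44; payment $9,530.26; balance $11,430.18
Week 8: opening $11,430.18; interest $521.56 → $11,951.74; payment $9,530.26; balance $2,421.48
Week 9: opening $2,421.48; interest $521.56 → $2,943.04; payment $2,943.04; balance $0.00

$2,943.04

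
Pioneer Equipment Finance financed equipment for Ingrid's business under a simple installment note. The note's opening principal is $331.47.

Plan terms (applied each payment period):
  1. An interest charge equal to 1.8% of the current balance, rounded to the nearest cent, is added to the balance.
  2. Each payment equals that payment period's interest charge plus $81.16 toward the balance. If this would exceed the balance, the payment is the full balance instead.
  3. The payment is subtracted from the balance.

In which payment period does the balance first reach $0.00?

5

Payment period 1: opening $331.47; interest $5.97 → $337.44; payment $87.13; balance $250.31
Payment period 2: opening $250.31; interest $4.51 → $254.82; payment $85.67; balance $169.15
Payment period 3: opening $169.15; interest $3.04 → $172.19; payment $84.20; balance $87.99
Payment period 4: opening $87.99; interest $1.58 → $89.57; payment $82.74; balance $6.83
Payment period 5: opening $6.83; interest $0.12 → $6.95; payment $6.95; balance $0.00
Balance reaches $0.00 in payment period 5.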